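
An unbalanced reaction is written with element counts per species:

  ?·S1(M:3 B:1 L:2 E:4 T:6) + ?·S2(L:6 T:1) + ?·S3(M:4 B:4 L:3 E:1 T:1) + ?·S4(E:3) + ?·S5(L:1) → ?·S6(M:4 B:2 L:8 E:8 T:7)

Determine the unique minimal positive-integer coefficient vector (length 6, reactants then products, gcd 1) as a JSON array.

M: 4·3+3·0+1·4+5·0+3·0 = 16 | 4·4 = 16
B: 4·1+3·0+1·4+5·0+3·0 = 8 | 4·2 = 8
L: 4·2+3·6+1·3+5·0+3·1 = 32 | 4·8 = 32
E: 4·4+3·0+1·1+5·3+3·0 = 32 | 4·8 = 32
T: 4·6+3·1+1·1+5·0+3·0 = 28 | 4·7 = 28
gcd(4,3,1,5,3,4) = 1

Coefficients: [4, 3, 1, 5, 3, 4]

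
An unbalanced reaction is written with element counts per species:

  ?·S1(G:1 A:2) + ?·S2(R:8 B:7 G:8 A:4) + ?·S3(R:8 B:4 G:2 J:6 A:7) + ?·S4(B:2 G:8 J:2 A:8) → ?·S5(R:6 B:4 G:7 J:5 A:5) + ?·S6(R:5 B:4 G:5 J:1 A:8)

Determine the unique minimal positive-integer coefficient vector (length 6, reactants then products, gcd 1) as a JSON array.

R: 6·0+2·8+2·8+1·0 = 32 | 2·6+4·5 = 32
B: 6·0+2·7+2·4+1·2 = 24 | 2·4+4·4 = 24
G: 6·1+2·8+2·2+1·8 = 34 | 2·7+4·5 = 34
J: 6·0+2·0+2·6+1·2 = 14 | 2·5+4·1 = 14
A: 6·2+2·4+2·7+1·8 = 42 | 2·5+4·8 = 42
gcd(6,2,2,1,2,4) = 1

Coefficients: [6, 2, 2, 1, 2, 4]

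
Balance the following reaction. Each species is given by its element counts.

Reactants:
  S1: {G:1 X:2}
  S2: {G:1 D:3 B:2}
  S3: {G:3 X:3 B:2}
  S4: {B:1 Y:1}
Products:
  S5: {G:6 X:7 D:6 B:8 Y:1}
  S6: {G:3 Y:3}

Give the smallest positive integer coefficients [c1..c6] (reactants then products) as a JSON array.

Coefficients: [6, 6, 3, 6, 3, 1]

G: 6·1+6·1+3·3+6·0 = 21 | 3·6+1·3 = 21
X: 6·2+6·0+3·3+6·0 = 21 | 3·7+1·0 = 21
D: 6·0+6·3+3·0+6·0 = 18 | 3·6+1·0 = 18
B: 6·0+6·2+3·2+6·1 = 24 | 3·8+1·0 = 24
Y: 6·0+6·0+3·0+6·1 = 6 | 3·1+1·3 = 6
gcd(6,6,3,6,3,1) = 1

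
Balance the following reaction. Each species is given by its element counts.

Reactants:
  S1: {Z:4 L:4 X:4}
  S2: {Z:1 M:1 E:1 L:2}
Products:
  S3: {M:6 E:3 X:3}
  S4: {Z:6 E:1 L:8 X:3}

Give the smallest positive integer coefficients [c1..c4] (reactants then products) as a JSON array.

Z: 3·4+6·1 = 18 | 1·0+3·6 = 18
M: 3·0+6·1 = 6 | 1·6+3·0 = 6
E: 3·0+6·1 = 6 | 1·3+3·1 = 6
L: 3·4+6·2 = 24 | 1·0+3·8 = 24
X: 3·4+6·0 = 12 | 1·3+3·3 = 12
gcd(3,6,1,3) = 1

Coefficients: [3, 6, 1, 3]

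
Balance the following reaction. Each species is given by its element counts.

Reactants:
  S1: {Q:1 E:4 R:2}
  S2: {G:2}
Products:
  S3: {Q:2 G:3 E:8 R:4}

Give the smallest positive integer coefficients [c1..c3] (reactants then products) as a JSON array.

Coefficients: [4, 3, 2]

Q: 4·1+3·0 = 4 | 2·2 = 4
G: 4·0+3·2 = 6 | 2·3 = 6
E: 4·4+3·0 = 16 | 2·8 = 16
R: 4·2+3·0 = 8 | 2·4 = 8
gcd(4,3,2) = 1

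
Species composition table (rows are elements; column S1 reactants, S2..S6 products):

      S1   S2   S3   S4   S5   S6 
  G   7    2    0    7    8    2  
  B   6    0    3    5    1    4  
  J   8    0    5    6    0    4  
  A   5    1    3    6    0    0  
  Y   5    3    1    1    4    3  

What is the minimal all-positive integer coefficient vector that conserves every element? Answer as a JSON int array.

G: 5·7 = 35 | 1·2+6·0+1·7+3·8+1·2 = 35
B: 5·6 = 30 | 1·0+6·3+1·5+3·1+1·4 = 30
J: 5·8 = 40 | 1·0+6·5+1·6+3·0+1·4 = 40
A: 5·5 = 25 | 1·1+6·3+1·6+3·0+1·0 = 25
Y: 5·5 = 25 | 1·3+6·1+1·1+3·4+1·3 = 25
gcd(5,1,6,1,3,1) = 1

Coefficients: [5, 1, 6, 1, 3, 1]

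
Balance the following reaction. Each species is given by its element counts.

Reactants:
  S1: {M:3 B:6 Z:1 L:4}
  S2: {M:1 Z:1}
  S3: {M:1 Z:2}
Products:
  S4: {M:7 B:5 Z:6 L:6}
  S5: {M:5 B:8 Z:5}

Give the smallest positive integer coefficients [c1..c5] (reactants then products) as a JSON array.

M: 3·3+6·1+4·1 = 19 | 2·7+1·5 = 19
B: 3·6+6·0+4·0 = 18 | 2·5+1·8 = 18
Z: 3·1+6·1+4·2 = 17 | 2·6+1·5 = 17
L: 3·4+6·0+4·0 = 12 | 2·6+1·0 = 12
gcd(3,6,4,2,1) = 1

Coefficients: [3, 6, 4, 2, 1]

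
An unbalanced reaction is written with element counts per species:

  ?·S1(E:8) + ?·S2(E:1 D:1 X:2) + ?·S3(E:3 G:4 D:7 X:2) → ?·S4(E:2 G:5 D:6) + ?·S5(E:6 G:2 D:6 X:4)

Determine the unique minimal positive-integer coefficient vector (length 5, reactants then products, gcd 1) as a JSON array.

E: 1·8+2·1+4·3 = 22 | 2·2+3·6 = 22
G: 1·0+2·0+4·4 = 16 | 2·5+3·2 = 16
D: 1·0+2·1+4·7 = 30 | 2·6+3·6 = 30
X: 1·0+2·2+4·2 = 12 | 2·0+3·4 = 12
gcd(1,2,4,2,3) = 1

Coefficients: [1, 2, 4, 2, 3]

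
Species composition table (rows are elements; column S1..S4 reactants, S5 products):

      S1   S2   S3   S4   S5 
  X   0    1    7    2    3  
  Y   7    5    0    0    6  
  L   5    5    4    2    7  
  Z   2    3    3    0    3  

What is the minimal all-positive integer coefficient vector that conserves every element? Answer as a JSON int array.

Coefficients: [3, 3, 1, 4, 6]

X: 3·0+3·1+1·7+4·2 = 18 | 6·3 = 18
Y: 3·7+3·5+1·0+4·0 = 36 | 6·6 = 36
L: 3·5+3·5+1·4+4·2 = 42 | 6·7 = 42
Z: 3·2+3·3+1·3+4·0 = 18 | 6·3 = 18
gcd(3,3,1,4,6) = 1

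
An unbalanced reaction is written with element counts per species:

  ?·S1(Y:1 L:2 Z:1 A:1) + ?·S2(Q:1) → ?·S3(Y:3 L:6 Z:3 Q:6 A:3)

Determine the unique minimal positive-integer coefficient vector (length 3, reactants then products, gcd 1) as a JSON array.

Coefficients: [3, 6, 1]

Y: 3·1+6·0 = 3 | 1·3 = 3
L: 3·2+6·0 = 6 | 1·6 = 6
Z: 3·1+6·0 = 3 | 1·3 = 3
Q: 3·0+6·1 = 6 | 1·6 = 6
A: 3·1+6·0 = 3 | 1·3 = 3
gcd(3,6,1) = 1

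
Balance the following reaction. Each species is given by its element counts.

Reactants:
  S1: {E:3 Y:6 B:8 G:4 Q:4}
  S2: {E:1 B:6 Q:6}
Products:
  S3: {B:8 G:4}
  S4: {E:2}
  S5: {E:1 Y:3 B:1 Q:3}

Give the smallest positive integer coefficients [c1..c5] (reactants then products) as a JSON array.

E: 3·3+1·1 = 10 | 3·0+2·2+6·1 = 10
Y: 3·6+1·0 = 18 | 3·0+2·0+6·3 = 18
B: 3·8+1·6 = 30 | 3·8+2·0+6·1 = 30
G: 3·4+1·0 = 12 | 3·4+2·0+6·0 = 12
Q: 3·4+1·6 = 18 | 3·0+2·0+6·3 = 18
gcd(3,1,3,2,6) = 1

Coefficients: [3, 1, 3, 2, 6]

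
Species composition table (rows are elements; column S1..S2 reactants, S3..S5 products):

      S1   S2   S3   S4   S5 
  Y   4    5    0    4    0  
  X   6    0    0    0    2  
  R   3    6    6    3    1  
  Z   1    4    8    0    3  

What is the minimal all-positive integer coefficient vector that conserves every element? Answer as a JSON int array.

Y: 1·4+4·5 = 24 | 1·0+6·4+3·0 = 24
X: 1·6+4·0 = 6 | 1·0+6·0+3·2 = 6
R: 1·3+4·6 = 27 | 1·6+6·3+3·1 = 27
Z: 1·1+4·4 = 17 | 1·8+6·0+3·3 = 17
gcd(1,4,1,6,3) = 1

Coefficients: [1, 4, 1, 6, 3]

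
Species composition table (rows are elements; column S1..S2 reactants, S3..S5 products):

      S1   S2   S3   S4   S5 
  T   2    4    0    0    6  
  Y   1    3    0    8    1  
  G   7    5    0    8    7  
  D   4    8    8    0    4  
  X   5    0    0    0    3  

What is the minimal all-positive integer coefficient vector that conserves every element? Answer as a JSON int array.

Coefficients: [3, 6, 5, 2, 5]

T: 3·2+6·4 = 30 | 5·0+2·0+5·6 = 30
Y: 3·1+6·3 = 21 | 5·0+2·8+5·1 = 21
G: 3·7+6·5 = 51 | 5·0+2·8+5·7 = 51
D: 3·4+6·8 = 60 | 5·8+2·0+5·4 = 60
X: 3·5+6·0 = 15 | 5·0+2·0+5·3 = 15
gcd(3,6,5,2,5) = 1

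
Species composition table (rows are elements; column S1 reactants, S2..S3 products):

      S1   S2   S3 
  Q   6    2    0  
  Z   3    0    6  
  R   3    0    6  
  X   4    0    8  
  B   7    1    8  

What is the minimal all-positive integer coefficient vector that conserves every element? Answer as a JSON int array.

Coefficients: [2, 6, 1]

Q: 2·6 = 12 | 6·2+1·0 = 12
Z: 2·3 = 6 | 6·0+1·6 = 6
R: 2·3 = 6 | 6·0+1·6 = 6
X: 2·4 = 8 | 6·0+1·8 = 8
B: 2·7 = 14 | 6·1+1·8 = 14
gcd(2,6,1) = 1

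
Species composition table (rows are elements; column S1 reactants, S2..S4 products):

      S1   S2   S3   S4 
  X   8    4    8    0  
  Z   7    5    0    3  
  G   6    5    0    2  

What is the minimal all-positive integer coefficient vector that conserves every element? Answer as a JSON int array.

Coefficients: [5, 4, 3, 5]

X: 5·8 = 40 | 4·4+3·8+5·0 = 40
Z: 5·7 = 35 | 4·5+3·0+5·3 = 35
G: 5·6 = 30 | 4·5+3·0+5·2 = 30
gcd(5,4,3,5) = 1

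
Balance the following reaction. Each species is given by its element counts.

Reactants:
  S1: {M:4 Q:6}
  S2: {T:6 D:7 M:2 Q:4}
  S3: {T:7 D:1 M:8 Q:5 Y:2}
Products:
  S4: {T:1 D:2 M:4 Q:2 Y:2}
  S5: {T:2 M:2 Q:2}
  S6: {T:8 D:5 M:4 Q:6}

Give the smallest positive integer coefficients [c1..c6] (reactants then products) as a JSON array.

Coefficients: [1, 1, 2, 2, 5, 1]

T: 1·0+1·6+2·7 = 20 | 2·1+5·2+1·8 = 20
D: 1·0+1·7+2·1 = 9 | 2·2+5·0+1·5 = 9
M: 1·4+1·2+2·8 = 22 | 2·4+5·2+1·4 = 22
Q: 1·6+1·4+2·5 = 20 | 2·2+5·2+1·6 = 20
Y: 1·0+1·0+2·2 = 4 | 2·2+5·0+1·0 = 4
gcd(1,1,2,2,5,1) = 1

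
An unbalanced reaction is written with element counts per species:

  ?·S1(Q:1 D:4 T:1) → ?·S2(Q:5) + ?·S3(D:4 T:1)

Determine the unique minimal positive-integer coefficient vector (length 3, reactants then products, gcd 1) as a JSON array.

Coefficients: [5, 1, 5]

Q: 5·1 = 5 | 1·5+5·0 = 5
D: 5·4 = 20 | 1·0+5·4 = 20
T: 5·1 = 5 | 1·0+5·1 = 5
gcd(5,1,5) = 1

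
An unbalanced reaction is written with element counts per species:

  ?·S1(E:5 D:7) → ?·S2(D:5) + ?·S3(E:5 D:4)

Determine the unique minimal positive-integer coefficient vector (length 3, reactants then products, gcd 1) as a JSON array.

Coefficients: [5, 3, 5]

E: 5·5 = 25 | 3·0+5·5 = 25
D: 5·7 = 35 | 3·5+5·4 = 35
gcd(5,3,5) = 1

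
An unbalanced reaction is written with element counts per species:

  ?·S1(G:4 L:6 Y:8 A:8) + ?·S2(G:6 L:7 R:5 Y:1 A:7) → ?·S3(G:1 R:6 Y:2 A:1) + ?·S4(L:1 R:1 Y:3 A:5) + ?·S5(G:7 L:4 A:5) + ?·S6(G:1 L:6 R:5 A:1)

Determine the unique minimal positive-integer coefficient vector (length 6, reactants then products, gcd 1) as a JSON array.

G: 1·4+6·6 = 40 | 1·1+4·0+5·7+4·1 = 40
L: 1·6+6·7 = 48 | 1·0+4·1+5·4+4·6 = 48
R: 1·0+6·5 = 30 | 1·6+4·1+5·0+4·5 = 30
Y: 1·8+6·1 = 14 | 1·2+4·3+5·0+4·0 = 14
A: 1·8+6·7 = 50 | 1·1+4·5+5·5+4·1 = 50
gcd(1,6,1,4,5,4) = 1

Coefficients: [1, 6, 1, 4, 5, 4]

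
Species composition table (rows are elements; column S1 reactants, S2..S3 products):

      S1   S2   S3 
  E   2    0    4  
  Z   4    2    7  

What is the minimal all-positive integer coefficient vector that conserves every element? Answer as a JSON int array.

E: 4·2 = 8 | 1·0+2·4 = 8
Z: 4·4 = 16 | 1·2+2·7 = 16
gcd(4,1,2) = 1

Coefficients: [4, 1, 2]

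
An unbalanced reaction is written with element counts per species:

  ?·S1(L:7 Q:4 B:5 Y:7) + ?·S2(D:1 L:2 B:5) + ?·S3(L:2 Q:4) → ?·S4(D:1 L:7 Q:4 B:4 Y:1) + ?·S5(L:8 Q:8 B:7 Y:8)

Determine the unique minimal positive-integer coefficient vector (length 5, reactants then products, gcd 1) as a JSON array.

D: 5·0+3·1+6·0 = 3 | 3·1+4·0 = 3
L: 5·7+3·2+6·2 = 53 | 3·7+4·8 = 53
Q: 5·4+3·0+6·4 = 44 | 3·4+4·8 = 44
B: 5·5+3·5+6·0 = 40 | 3·4+4·7 = 40
Y: 5·7+3·0+6·0 = 35 | 3·1+4·8 = 35
gcd(5,3,6,3,4) = 1

Coefficients: [5, 3, 6, 3, 4]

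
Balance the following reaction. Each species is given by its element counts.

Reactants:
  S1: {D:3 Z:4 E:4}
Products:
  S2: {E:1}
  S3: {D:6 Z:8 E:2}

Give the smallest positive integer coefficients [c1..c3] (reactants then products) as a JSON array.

D: 2·3 = 6 | 6·0+1·6 = 6
Z: 2·4 = 8 | 6·0+1·8 = 8
E: 2·4 = 8 | 6·1+1·2 = 8
gcd(2,6,1) = 1

Coefficients: [2, 6, 1]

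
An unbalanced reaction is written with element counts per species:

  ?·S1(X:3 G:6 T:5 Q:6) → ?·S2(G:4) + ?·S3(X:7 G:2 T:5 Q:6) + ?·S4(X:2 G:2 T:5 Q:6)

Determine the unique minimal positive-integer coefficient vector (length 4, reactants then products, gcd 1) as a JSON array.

X: 5·3 = 15 | 5·0+1·7+4·2 = 15
G: 5·6 = 30 | 5·4+1·2+4·2 = 30
T: 5·5 = 25 | 5·0+1·5+4·5 = 25
Q: 5·6 = 30 | 5·0+1·6+4·6 = 30
gcd(5,5,1,4) = 1

Coefficients: [5, 5, 1, 4]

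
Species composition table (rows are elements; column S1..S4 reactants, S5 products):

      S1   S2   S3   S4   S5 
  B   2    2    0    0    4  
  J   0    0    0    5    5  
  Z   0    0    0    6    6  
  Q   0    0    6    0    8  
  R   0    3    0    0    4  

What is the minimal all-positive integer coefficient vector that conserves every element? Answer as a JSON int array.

Coefficients: [2, 4, 4, 3, 3]

B: 2·2+4·2+4·0+3·0 = 12 | 3·4 = 12
J: 2·0+4·0+4·0+3·5 = 15 | 3·5 = 15
Z: 2·0+4·0+4·0+3·6 = 18 | 3·6 = 18
Q: 2·0+4·0+4·6+3·0 = 24 | 3·8 = 24
R: 2·0+4·3+4·0+3·0 = 12 | 3·4 = 12
gcd(2,4,4,3,3) = 1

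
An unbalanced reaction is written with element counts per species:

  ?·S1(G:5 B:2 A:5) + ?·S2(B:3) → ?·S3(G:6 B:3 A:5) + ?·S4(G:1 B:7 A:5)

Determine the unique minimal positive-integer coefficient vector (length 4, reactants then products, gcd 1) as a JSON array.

Coefficients: [5, 3, 4, 1]

G: 5·5+3·0 = 25 | 4·6+1·1 = 25
B: 5·2+3·3 = 19 | 4·3+1·7 = 19
A: 5·5+3·0 = 25 | 4·5+1·5 = 25
gcd(5,3,4,1) = 1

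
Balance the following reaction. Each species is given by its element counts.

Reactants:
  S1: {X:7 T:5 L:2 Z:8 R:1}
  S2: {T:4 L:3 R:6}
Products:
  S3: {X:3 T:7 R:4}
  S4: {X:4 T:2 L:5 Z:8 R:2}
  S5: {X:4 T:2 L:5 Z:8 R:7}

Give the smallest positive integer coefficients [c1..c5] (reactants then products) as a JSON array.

Coefficients: [5, 5, 5, 4, 1]

X: 5·7+5·0 = 35 | 5·3+4·4+1·4 = 35
T: 5·5+5·4 = 45 | 5·7+4·2+1·2 = 45
L: 5·2+5·3 = 25 | 5·0+4·5+1·5 = 25
Z: 5·8+5·0 = 40 | 5·0+4·8+1·8 = 40
R: 5·1+5·6 = 35 | 5·4+4·2+1·7 = 35
gcd(5,5,5,4,1) = 1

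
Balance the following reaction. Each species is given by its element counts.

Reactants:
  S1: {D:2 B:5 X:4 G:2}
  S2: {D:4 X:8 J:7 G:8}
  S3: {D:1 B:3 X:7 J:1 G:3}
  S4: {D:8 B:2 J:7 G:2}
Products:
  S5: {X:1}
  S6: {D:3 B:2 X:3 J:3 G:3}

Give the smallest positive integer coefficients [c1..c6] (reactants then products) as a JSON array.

Coefficients: [1, 1, 1, 1, 4, 5]

D: 1·2+1·4+1·1+1·8 = 15 | 4·0+5·3 = 15
B: 1·5+1·0+1·3+1·2 = 10 | 4·0+5·2 = 10
X: 1·4+1·8+1·7+1·0 = 19 | 4·1+5·3 = 19
J: 1·0+1·7+1·1+1·7 = 15 | 4·0+5·3 = 15
G: 1·2+1·8+1·3+1·2 = 15 | 4·0+5·3 = 15
gcd(1,1,1,1,4,5) = 1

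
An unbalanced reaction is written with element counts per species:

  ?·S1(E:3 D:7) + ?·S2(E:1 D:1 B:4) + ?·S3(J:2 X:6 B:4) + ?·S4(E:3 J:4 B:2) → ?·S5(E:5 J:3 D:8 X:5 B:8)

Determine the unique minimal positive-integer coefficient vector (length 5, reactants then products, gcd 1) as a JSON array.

Coefficients: [6, 6, 5, 2, 6]

E: 6·3+6·1+5·0+2·3 = 30 | 6·5 = 30
J: 6·0+6·0+5·2+2·4 = 18 | 6·3 = 18
D: 6·7+6·1+5·0+2·0 = 48 | 6·8 = 48
X: 6·0+6·0+5·6+2·0 = 30 | 6·5 = 30
B: 6·0+6·4+5·4+2·2 = 48 | 6·8 = 48
gcd(6,6,5,2,6) = 1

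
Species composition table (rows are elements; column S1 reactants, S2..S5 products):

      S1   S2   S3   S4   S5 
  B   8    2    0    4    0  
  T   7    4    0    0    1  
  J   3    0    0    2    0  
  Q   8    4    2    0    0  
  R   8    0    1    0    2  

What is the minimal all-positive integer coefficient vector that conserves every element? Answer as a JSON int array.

B: 2·8 = 16 | 2·2+4·0+3·4+6·0 = 16
T: 2·7 = 14 | 2·4+4·0+3·0+6·1 = 14
J: 2·3 = 6 | 2·0+4·0+3·2+6·0 = 6
Q: 2·8 = 16 | 2·4+4·2+3·0+6·0 = 16
R: 2·8 = 16 | 2·0+4·1+3·0+6·2 = 16
gcd(2,2,4,3,6) = 1

Coefficients: [2, 2, 4, 3, 6]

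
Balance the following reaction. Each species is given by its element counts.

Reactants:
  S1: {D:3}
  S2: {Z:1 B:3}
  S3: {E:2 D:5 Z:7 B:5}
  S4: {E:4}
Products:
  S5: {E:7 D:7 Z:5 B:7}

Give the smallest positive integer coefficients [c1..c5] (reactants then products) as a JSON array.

Coefficients: [3, 3, 1, 3, 2]

E: 3·0+3·0+1·2+3·4 = 14 | 2·7 = 14
D: 3·3+3·0+1·5+3·0 = 14 | 2·7 = 14
Z: 3·0+3·1+1·7+3·0 = 10 | 2·5 = 10
B: 3·0+3·3+1·5+3·0 = 14 | 2·7 = 14
gcd(3,3,1,3,2) = 1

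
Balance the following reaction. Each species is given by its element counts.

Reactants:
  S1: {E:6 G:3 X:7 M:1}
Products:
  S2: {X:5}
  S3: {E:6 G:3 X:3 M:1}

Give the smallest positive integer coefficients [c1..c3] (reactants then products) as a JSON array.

E: 5·6 = 30 | 4·0+5·6 = 30
G: 5·3 = 15 | 4·0+5·3 = 15
X: 5·7 = 35 | 4·5+5·3 = 35
M: 5·1 = 5 | 4·0+5·1 = 5
gcd(5,4,5) = 1

Coefficients: [5, 4, 5]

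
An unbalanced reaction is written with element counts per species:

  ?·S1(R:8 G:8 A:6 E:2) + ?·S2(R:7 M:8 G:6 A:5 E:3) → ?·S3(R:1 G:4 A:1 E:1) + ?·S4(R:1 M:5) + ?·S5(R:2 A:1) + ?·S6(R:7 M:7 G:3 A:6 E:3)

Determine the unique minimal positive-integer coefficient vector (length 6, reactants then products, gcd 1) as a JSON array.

R: 1·8+3·7 = 29 | 5·1+2·1+4·2+2·7 = 29
M: 1·0+3·8 = 24 | 5·0+2·5+4·0+2·7 = 24
G: 1·8+3·6 = 26 | 5·4+2·0+4·0+2·3 = 26
A: 1·6+3·5 = 21 | 5·1+2·0+4·1+2·6 = 21
E: 1·2+3·3 = 11 | 5·1+2·0+4·0+2·3 = 11
gcd(1,3,5,2,4,2) = 1

Coefficients: [1, 3, 5, 2, 4, 2]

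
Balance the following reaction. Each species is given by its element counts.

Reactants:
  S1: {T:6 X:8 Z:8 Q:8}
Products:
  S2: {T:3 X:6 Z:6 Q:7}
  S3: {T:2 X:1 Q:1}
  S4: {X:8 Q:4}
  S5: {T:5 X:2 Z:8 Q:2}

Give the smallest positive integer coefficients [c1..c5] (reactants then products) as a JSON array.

Coefficients: [5, 4, 4, 1, 2]

T: 5·6 = 30 | 4·3+4·2+1·0+2·5 = 30
X: 5·8 = 40 | 4·6+4·1+1·8+2·2 = 40
Z: 5·8 = 40 | 4·6+4·0+1·0+2·8 = 40
Q: 5·8 = 40 | 4·7+4·1+1·4+2·2 = 40
gcd(5,4,4,1,2) = 1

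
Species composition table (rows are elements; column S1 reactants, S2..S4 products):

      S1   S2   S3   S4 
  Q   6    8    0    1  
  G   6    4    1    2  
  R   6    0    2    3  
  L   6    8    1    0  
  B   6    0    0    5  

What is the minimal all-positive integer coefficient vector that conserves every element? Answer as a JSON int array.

Coefficients: [5, 3, 6, 6]

Q: 5·6 = 30 | 3·8+6·0+6·1 = 30
G: 5·6 = 30 | 3·4+6·1+6·2 = 30
R: 5·6 = 30 | 3·0+6·2+6·3 = 30
L: 5·6 = 30 | 3·8+6·1+6·0 = 30
B: 5·6 = 30 | 3·0+6·0+6·5 = 30
gcd(5,3,6,6) = 1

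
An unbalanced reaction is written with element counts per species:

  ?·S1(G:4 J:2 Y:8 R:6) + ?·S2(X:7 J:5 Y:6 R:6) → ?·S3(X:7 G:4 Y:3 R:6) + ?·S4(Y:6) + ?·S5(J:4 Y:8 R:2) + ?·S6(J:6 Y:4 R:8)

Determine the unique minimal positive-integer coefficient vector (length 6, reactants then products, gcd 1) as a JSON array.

Coefficients: [6, 6, 6, 1, 6, 3]

X: 6·0+6·7 = 42 | 6·7+1·0+6·0+3·0 = 42
G: 6·4+6·0 = 24 | 6·4+1·0+6·0+3·0 = 24
J: 6·2+6·5 = 42 | 6·0+1·0+6·4+3·6 = 42
Y: 6·8+6·6 = 84 | 6·3+1·6+6·8+3·4 = 84
R: 6·6+6·6 = 72 | 6·6+1·0+6·2+3·8 = 72
gcd(6,6,6,1,6,3) = 1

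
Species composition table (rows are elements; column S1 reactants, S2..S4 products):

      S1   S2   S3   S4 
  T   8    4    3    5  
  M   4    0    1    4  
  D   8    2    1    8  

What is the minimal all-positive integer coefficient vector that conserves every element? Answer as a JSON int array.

Coefficients: [5, 2, 4, 4]

T: 5·8 = 40 | 2·4+4·3+4·5 = 40
M: 5·4 = 20 | 2·0+4·1+4·4 = 20
D: 5·8 = 40 | 2·2+4·1+4·8 = 40
gcd(5,2,4,4) = 1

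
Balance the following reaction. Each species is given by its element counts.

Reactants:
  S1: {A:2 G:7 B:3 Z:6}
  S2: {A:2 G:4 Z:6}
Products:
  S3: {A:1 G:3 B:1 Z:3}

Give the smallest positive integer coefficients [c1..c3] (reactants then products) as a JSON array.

Coefficients: [2, 1, 6]

A: 2·2+1·2 = 6 | 6·1 = 6
G: 2·7+1·4 = 18 | 6·3 = 18
B: 2·3+1·0 = 6 | 6·1 = 6
Z: 2·6+1·6 = 18 | 6·3 = 18
gcd(2,1,6) = 1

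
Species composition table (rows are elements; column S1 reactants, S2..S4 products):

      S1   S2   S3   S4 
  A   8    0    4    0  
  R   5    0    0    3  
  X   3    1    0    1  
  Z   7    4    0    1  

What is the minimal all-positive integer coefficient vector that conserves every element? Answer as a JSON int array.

A: 3·8 = 24 | 4·0+6·4+5·0 = 24
R: 3·5 = 15 | 4·0+6·0+5·3 = 15
X: 3·3 = 9 | 4·1+6·0+5·1 = 9
Z: 3·7 = 21 | 4·4+6·0+5·1 = 21
gcd(3,4,6,5) = 1

Coefficients: [3, 4, 6, 5]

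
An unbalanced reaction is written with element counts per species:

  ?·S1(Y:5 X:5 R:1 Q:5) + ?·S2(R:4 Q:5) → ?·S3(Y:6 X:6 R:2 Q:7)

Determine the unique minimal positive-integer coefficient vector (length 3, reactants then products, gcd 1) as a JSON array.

Coefficients: [6, 1, 5]

Y: 6·5+1·0 = 30 | 5·6 = 30
X: 6·5+1·0 = 30 | 5·6 = 30
R: 6·1+1·4 = 10 | 5·2 = 10
Q: 6·5+1·5 = 35 | 5·7 = 35
gcd(6,1,5) = 1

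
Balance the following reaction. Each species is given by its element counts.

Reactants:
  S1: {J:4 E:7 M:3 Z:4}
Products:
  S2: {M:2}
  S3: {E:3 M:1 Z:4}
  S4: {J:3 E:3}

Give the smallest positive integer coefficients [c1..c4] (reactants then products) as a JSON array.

Coefficients: [3, 3, 3, 4]

J: 3·4 = 12 | 3·0+3·0+4·3 = 12
E: 3·7 = 21 | 3·0+3·3+4·3 = 21
M: 3·3 = 9 | 3·2+3·1+4·0 = 9
Z: 3·4 = 12 | 3·0+3·4+4·0 = 12
gcd(3,3,3,4) = 1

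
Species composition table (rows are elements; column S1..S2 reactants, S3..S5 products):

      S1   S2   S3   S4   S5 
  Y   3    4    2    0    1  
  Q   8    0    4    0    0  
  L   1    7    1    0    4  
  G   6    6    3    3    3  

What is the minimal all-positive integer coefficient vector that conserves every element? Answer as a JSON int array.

Coefficients: [3, 1, 6, 1, 1]

Y: 3·3+1·4 = 13 | 6·2+1·0+1·1 = 13
Q: 3·8+1·0 = 24 | 6·4+1·0+1·0 = 24
L: 3·1+1·7 = 10 | 6·1+1·0+1·4 = 10
G: 3·6+1·6 = 24 | 6·3+1·3+1·3 = 24
gcd(3,1,6,1,1) = 1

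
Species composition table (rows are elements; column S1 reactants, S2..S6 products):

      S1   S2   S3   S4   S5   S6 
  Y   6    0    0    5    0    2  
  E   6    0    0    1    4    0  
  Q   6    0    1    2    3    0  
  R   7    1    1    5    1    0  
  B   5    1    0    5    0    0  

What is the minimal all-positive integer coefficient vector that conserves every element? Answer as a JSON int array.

Coefficients: [3, 5, 2, 2, 4, 4]

Y: 3·6 = 18 | 5·0+2·0+2·5+4·0+4·2 = 18
E: 3·6 = 18 | 5·0+2·0+2·1+4·4+4·0 = 18
Q: 3·6 = 18 | 5·0+2·1+2·2+4·3+4·0 = 18
R: 3·7 = 21 | 5·1+2·1+2·5+4·1+4·0 = 21
B: 3·5 = 15 | 5·1+2·0+2·5+4·0+4·0 = 15
gcd(3,5,2,2,4,4) = 1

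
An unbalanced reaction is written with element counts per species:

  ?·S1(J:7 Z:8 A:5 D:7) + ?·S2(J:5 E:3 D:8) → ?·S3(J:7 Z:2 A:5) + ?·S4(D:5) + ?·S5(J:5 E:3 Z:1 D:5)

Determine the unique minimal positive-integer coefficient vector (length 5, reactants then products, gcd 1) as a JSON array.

Coefficients: [1, 6, 1, 5, 6]

J: 1·7+6·5 = 37 | 1·7+5·0+6·5 = 37
E: 1·0+6·3 = 18 | 1·0+5·0+6·3 = 18
Z: 1·8+6·0 = 8 | 1·2+5·0+6·1 = 8
A: 1·5+6·0 = 5 | 1·5+5·0+6·0 = 5
D: 1·7+6·8 = 55 | 1·0+5·5+6·5 = 55
gcd(1,6,1,5,6) = 1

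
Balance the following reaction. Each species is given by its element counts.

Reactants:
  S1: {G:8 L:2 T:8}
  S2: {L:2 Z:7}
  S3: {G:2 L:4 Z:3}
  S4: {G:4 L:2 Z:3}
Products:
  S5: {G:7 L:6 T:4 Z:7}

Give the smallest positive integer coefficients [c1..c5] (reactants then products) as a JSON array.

G: 3·8+3·0+5·2+2·4 = 42 | 6·7 = 42
L: 3·2+3·2+5·4+2·2 = 36 | 6·6 = 36
T: 3·8+3·0+5·0+2·0 = 24 | 6·4 = 24
Z: 3·0+3·7+5·3+2·3 = 42 | 6·7 = 42
gcd(3,3,5,2,6) = 1

Coefficients: [3, 3, 5, 2, 6]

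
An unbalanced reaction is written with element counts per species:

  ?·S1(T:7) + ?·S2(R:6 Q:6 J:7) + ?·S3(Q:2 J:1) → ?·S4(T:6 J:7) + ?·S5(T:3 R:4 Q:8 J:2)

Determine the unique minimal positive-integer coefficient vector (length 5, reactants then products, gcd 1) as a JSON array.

T: 3·7+2·0+6·0 = 21 | 2·6+3·3 = 21
R: 3·0+2·6+6·0 = 12 | 2·0+3·4 = 12
Q: 3·0+2·6+6·2 = 24 | 2·0+3·8 = 24
J: 3·0+2·7+6·1 = 20 | 2·7+3·2 = 20
gcd(3,2,6,2,3) = 1

Coefficients: [3, 2, 6, 2, 3]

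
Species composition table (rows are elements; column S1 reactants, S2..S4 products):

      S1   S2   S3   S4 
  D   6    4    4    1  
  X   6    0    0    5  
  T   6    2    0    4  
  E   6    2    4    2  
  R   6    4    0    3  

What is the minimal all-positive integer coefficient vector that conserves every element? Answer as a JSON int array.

Coefficients: [5, 3, 3, 6]

D: 5·6 = 30 | 3·4+3·4+6·1 = 30
X: 5·6 = 30 | 3·0+3·0+6·5 = 30
T: 5·6 = 30 | 3·2+3·0+6·4 = 30
E: 5·6 = 30 | 3·2+3·4+6·2 = 30
R: 5·6 = 30 | 3·4+3·0+6·3 = 30
gcd(5,3,3,6) = 1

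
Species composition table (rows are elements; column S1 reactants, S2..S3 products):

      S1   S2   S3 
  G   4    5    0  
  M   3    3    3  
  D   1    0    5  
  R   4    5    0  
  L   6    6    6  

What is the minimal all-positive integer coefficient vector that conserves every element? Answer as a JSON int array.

G: 5·4 = 20 | 4·5+1·0 = 20
M: 5·3 = 15 | 4·3+1·3 = 15
D: 5·1 = 5 | 4·0+1·5 = 5
R: 5·4 = 20 | 4·5+1·0 = 20
L: 5·6 = 30 | 4·6+1·6 = 30
gcd(5,4,1) = 1

Coefficients: [5, 4, 1]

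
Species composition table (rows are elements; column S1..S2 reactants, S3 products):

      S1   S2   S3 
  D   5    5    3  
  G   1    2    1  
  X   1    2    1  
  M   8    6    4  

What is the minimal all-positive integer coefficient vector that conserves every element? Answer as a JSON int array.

D: 1·5+2·5 = 15 | 5·3 = 15
G: 1·1+2·2 = 5 | 5·1 = 5
X: 1·1+2·2 = 5 | 5·1 = 5
M: 1·8+2·6 = 20 | 5·4 = 20
gcd(1,2,5) = 1

Coefficients: [1, 2, 5]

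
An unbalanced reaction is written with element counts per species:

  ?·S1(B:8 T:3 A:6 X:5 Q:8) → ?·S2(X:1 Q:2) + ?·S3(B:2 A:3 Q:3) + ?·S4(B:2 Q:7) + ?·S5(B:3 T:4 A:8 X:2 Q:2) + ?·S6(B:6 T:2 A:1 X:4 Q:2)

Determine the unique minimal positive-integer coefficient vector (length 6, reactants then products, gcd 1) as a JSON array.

Coefficients: [6, 6, 5, 1, 2, 5]

B: 6·8 = 48 | 6·0+5·2+1·2+2·3+5·6 = 48
T: 6·3 = 18 | 6·0+5·0+1·0+2·4+5·2 = 18
A: 6·6 = 36 | 6·0+5·3+1·0+2·8+5·1 = 36
X: 6·5 = 30 | 6·1+5·0+1·0+2·2+5·4 = 30
Q: 6·8 = 48 | 6·2+5·3+1·7+2·2+5·2 = 48
gcd(6,6,5,1,2,5) = 1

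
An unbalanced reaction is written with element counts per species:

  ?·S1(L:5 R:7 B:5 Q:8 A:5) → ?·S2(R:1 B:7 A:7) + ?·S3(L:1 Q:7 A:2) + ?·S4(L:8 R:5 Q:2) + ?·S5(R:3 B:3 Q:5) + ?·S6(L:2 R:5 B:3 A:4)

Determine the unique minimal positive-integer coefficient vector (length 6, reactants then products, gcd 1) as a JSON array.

Coefficients: [5, 1, 3, 2, 3, 3]

L: 5·5 = 25 | 1·0+3·1+2·8+3·0+3·2 = 25
R: 5·7 = 35 | 1·1+3·0+2·5+3·3+3·5 = 35
B: 5·5 = 25 | 1·7+3·0+2·0+3·3+3·3 = 25
Q: 5·8 = 40 | 1·0+3·7+2·2+3·5+3·0 = 40
A: 5·5 = 25 | 1·7+3·2+2·0+3·0+3·4 = 25
gcd(5,1,3,2,3,3) = 1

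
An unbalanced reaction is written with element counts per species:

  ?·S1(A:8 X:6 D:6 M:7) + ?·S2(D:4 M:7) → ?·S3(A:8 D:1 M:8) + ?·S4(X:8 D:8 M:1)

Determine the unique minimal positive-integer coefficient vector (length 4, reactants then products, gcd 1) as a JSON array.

A: 4·8+1·0 = 32 | 4·8+3·0 = 32
X: 4·6+1·0 = 24 | 4·0+3·8 = 24
D: 4·6+1·4 = 28 | 4·1+3·8 = 28
M: 4·7+1·7 = 35 | 4·8+3·1 = 35
gcd(4,1,4,3) = 1

Coefficients: [4, 1, 4, 3]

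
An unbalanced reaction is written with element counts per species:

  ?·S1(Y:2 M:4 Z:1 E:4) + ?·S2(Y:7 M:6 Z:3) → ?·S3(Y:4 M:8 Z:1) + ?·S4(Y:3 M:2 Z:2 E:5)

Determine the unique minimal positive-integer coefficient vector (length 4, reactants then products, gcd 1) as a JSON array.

Coefficients: [5, 2, 3, 4]

Y: 5·2+2·7 = 24 | 3·4+4·3 = 24
M: 5·4+2·6 = 32 | 3·8+4·2 = 32
Z: 5·1+2·3 = 11 | 3·1+4·2 = 11
E: 5·4+2·0 = 20 | 3·0+4·5 = 20
gcd(5,2,3,4) = 1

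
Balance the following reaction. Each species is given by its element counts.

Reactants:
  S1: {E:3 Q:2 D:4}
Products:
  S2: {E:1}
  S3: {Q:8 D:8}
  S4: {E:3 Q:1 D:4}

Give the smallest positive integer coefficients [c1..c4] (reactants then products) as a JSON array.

E: 6·3 = 18 | 6·1+1·0+4·3 = 18
Q: 6·2 = 12 | 6·0+1·8+4·1 = 12
D: 6·4 = 24 | 6·0+1·8+4·4 = 24
gcd(6,6,1,4) = 1

Coefficients: [6, 6, 1, 4]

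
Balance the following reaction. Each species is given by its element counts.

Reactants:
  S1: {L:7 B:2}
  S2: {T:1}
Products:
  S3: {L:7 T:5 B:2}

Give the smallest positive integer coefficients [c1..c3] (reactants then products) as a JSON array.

Coefficients: [1, 5, 1]

L: 1·7+5·0 = 7 | 1·7 = 7
T: 1·0+5·1 = 5 | 1·5 = 5
B: 1·2+5·0 = 2 | 1·2 = 2
gcd(1,5,1) = 1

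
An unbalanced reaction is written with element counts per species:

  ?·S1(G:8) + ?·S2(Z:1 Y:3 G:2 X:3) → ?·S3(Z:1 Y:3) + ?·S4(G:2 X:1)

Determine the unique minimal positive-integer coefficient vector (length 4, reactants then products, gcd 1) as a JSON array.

Z: 1·0+2·1 = 2 | 2·1+6·0 = 2
Y: 1·0+2·3 = 6 | 2·3+6·0 = 6
G: 1·8+2·2 = 12 | 2·0+6·2 = 12
X: 1·0+2·3 = 6 | 2·0+6·1 = 6
gcd(1,2,2,6) = 1

Coefficients: [1, 2, 2, 6]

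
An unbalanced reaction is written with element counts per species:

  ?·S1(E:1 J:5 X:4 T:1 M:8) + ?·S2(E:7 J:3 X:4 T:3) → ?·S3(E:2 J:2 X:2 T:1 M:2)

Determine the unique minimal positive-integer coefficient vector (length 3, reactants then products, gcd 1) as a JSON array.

Coefficients: [1, 1, 4]

E: 1·1+1·7 = 8 | 4·2 = 8
J: 1·5+1·3 = 8 | 4·2 = 8
X: 1·4+1·4 = 8 | 4·2 = 8
T: 1·1+1·3 = 4 | 4·1 = 4
M: 1·8+1·0 = 8 | 4·2 = 8
gcd(1,1,4) = 1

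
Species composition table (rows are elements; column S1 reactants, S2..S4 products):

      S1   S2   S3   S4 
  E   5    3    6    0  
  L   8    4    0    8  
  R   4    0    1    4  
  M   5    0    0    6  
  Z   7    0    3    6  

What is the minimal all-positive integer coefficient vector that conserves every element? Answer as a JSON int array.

Coefficients: [6, 2, 4, 5]

E: 6·5 = 30 | 2·3+4·6+5·0 = 30
L: 6·8 = 48 | 2·4+4·0+5·8 = 48
R: 6·4 = 24 | 2·0+4·1+5·4 = 24
M: 6·5 = 30 | 2·0+4·0+5·6 = 30
Z: 6·7 = 42 | 2·0+4·3+5·6 = 42
gcd(6,2,4,5) = 1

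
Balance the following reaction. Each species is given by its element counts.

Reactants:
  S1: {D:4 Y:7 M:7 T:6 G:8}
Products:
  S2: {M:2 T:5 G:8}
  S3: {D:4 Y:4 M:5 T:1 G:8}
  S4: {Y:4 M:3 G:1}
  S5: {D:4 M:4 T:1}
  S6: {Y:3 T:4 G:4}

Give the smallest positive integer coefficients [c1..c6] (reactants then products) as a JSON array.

Coefficients: [5, 1, 1, 4, 4, 5]

D: 5·4 = 20 | 1·0+1·4+4·0+4·4+5·0 = 20
Y: 5·7 = 35 | 1·0+1·4+4·4+4·0+5·3 = 35
M: 5·7 = 35 | 1·2+1·5+4·3+4·4+5·0 = 35
T: 5·6 = 30 | 1·5+1·1+4·0+4·1+5·4 = 30
G: 5·8 = 40 | 1·8+1·8+4·1+4·0+5·4 = 40
gcd(5,1,1,4,4,5) = 1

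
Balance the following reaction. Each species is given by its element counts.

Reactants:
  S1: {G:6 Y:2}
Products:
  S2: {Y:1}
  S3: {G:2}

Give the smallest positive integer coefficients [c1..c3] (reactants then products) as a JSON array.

G: 1·6 = 6 | 2·0+3·2 = 6
Y: 1·2 = 2 | 2·1+3·0 = 2
gcd(1,2,3) = 1

Coefficients: [1, 2, 3]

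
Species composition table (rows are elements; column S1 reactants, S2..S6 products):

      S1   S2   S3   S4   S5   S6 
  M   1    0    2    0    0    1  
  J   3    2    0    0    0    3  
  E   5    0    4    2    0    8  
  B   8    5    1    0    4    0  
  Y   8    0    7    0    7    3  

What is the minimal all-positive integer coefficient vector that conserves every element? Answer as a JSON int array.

M: 6·1 = 6 | 6·0+2·2+3·0+4·0+2·1 = 6
J: 6·3 = 18 | 6·2+2·0+3·0+4·0+2·3 = 18
E: 6·5 = 30 | 6·0+2·4+3·2+4·0+2·8 = 30
B: 6·8 = 48 | 6·5+2·1+3·0+4·4+2·0 = 48
Y: 6·8 = 48 | 6·0+2·7+3·0+4·7+2·3 = 48
gcd(6,6,2,3,4,2) = 1

Coefficients: [6, 6, 2, 3, 4, 2]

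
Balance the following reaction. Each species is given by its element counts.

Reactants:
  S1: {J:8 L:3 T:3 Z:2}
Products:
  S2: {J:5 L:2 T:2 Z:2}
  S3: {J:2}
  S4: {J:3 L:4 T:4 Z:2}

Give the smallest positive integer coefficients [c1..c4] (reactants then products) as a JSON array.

Coefficients: [2, 1, 4, 1]

J: 2·8 = 16 | 1·5+4·2+1·3 = 16
L: 2·3 = 6 | 1·2+4·0+1·4 = 6
T: 2·3 = 6 | 1·2+4·0+1·4 = 6
Z: 2·2 = 4 | 1·2+4·0+1·2 = 4
gcd(2,1,4,1) = 1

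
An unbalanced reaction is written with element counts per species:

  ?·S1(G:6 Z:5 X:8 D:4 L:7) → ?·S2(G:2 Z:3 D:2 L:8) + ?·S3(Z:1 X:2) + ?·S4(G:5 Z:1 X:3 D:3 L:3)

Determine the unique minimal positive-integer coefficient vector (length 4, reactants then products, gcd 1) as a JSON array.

G: 2·6 = 12 | 1·2+5·0+2·5 = 12
Z: 2·5 = 10 | 1·3+5·1+2·1 = 10
X: 2·8 = 16 | 1·0+5·2+2·3 = 16
D: 2·4 = 8 | 1·2+5·0+2·3 = 8
L: 2·7 = 14 | 1·8+5·0+2·3 = 14
gcd(2,1,5,2) = 1

Coefficients: [2, 1, 5, 2]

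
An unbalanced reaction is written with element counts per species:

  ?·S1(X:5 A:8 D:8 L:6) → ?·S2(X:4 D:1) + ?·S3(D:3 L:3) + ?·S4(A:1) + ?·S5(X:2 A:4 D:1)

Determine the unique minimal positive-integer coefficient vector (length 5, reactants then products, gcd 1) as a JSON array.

Coefficients: [2, 1, 4, 4, 3]

X: 2·5 = 10 | 1·4+4·0+4·0+3·2 = 10
A: 2·8 = 16 | 1·0+4·0+4·1+3·4 = 16
D: 2·8 = 16 | 1·1+4·3+4·0+3·1 = 16
L: 2·6 = 12 | 1·0+4·3+4·0+3·0 = 12
gcd(2,1,4,4,3) = 1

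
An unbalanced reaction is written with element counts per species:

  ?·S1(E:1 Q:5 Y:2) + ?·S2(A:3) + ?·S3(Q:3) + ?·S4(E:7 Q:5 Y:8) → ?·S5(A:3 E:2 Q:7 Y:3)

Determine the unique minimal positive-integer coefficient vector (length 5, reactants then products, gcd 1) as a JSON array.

Coefficients: [5, 6, 4, 1, 6]

A: 5·0+6·3+4·0+1·0 = 18 | 6·3 = 18
E: 5·1+6·0+4·0+1·7 = 12 | 6·2 = 12
Q: 5·5+6·0+4·3+1·5 = 42 | 6·7 = 42
Y: 5·2+6·0+4·0+1·8 = 18 | 6·3 = 18
gcd(5,6,4,1,6) = 1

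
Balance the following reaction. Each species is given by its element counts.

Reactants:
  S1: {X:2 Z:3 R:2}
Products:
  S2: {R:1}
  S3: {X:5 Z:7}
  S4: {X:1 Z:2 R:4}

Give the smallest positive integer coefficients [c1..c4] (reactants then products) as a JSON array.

Coefficients: [3, 2, 1, 1]

X: 3·2 = 6 | 2·0+1·5+1·1 = 6
Z: 3·3 = 9 | 2·0+1·7+1·2 = 9
R: 3·2 = 6 | 2·1+1·0+1·4 = 6
gcd(3,2,1,1) = 1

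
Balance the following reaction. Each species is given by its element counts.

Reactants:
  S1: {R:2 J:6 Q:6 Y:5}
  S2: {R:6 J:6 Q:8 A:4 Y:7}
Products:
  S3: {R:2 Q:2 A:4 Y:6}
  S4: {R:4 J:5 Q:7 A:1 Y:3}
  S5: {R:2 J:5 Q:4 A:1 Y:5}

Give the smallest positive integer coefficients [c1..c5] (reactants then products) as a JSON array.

Coefficients: [5, 5, 2, 6, 6]

R: 5·2+5·6 = 40 | 2·2+6·4+6·2 = 40
J: 5·6+5·6 = 60 | 2·0+6·5+6·5 = 60
Q: 5·6+5·8 = 70 | 2·2+6·7+6·4 = 70
A: 5·0+5·4 = 20 | 2·4+6·1+6·1 = 20
Y: 5·5+5·7 = 60 | 2·6+6·3+6·5 = 60
gcd(5,5,2,6,6) = 1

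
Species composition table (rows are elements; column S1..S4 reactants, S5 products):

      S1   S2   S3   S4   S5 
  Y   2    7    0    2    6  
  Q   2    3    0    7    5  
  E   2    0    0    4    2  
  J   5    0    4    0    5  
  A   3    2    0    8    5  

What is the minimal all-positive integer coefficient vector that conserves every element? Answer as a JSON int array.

Y: 2·2+4·7+5·0+2·2 = 36 | 6·6 = 36
Q: 2·2+4·3+5·0+2·7 = 30 | 6·5 = 30
E: 2·2+4·0+5·0+2·4 = 12 | 6·2 = 12
J: 2·5+4·0+5·4+2·0 = 30 | 6·5 = 30
A: 2·3+4·2+5·0+2·8 = 30 | 6·5 = 30
gcd(2,4,5,2,6) = 1

Coefficients: [2, 4, 5, 2, 6]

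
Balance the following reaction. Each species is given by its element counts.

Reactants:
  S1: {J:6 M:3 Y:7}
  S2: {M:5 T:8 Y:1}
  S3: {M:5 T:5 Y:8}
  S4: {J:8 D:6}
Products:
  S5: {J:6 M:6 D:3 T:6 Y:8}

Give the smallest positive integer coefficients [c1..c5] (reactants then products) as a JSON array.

J: 2·6+2·0+4·0+3·8 = 36 | 6·6 = 36
M: 2·3+2·5+4·5+3·0 = 36 | 6·6 = 36
D: 2·0+2·0+4·0+3·6 = 18 | 6·3 = 18
T: 2·0+2·8+4·5+3·0 = 36 | 6·6 = 36
Y: 2·7+2·1+4·8+3·0 = 48 | 6·8 = 48
gcd(2,2,4,3,6) = 1

Coefficients: [2, 2, 4, 3, 6]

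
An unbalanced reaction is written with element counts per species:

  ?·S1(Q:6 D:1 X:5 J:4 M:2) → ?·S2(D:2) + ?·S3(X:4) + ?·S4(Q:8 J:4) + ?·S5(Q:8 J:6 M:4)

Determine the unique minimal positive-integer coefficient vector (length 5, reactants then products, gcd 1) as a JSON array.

Coefficients: [4, 2, 5, 1, 2]

Q: 4·6 = 24 | 2·0+5·0+1·8+2·8 = 24
D: 4·1 = 4 | 2·2+5·0+1·0+2·0 = 4
X: 4·5 = 20 | 2·0+5·4+1·0+2·0 = 20
J: 4·4 = 16 | 2·0+5·0+1·4+2·6 = 16
M: 4·2 = 8 | 2·0+5·0+1·0+2·4 = 8
gcd(4,2,5,1,2) = 1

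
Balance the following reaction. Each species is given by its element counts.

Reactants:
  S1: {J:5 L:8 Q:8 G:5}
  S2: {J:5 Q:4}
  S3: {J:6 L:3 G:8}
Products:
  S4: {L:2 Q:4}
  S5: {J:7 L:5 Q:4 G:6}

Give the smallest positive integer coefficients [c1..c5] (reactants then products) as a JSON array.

Coefficients: [2, 1, 1, 2, 3]

J: 2·5+1·5+1·6 = 21 | 2·0+3·7 = 21
L: 2·8+1·0+1·3 = 19 | 2·2+3·5 = 19
Q: 2·8+1·4+1·0 = 20 | 2·4+3·4 = 20
G: 2·5+1·0+1·8 = 18 | 2·0+3·6 = 18
gcd(2,1,1,2,3) = 1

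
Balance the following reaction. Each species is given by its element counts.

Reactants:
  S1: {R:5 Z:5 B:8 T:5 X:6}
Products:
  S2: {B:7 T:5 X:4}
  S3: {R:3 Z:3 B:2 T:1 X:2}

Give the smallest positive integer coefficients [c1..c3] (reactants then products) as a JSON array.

R: 3·5 = 15 | 2·0+5·3 = 15
Z: 3·5 = 15 | 2·0+5·3 = 15
B: 3·8 = 24 | 2·7+5·2 = 24
T: 3·5 = 15 | 2·5+5·1 = 15
X: 3·6 = 18 | 2·4+5·2 = 18
gcd(3,2,5) = 1

Coefficients: [3, 2, 5]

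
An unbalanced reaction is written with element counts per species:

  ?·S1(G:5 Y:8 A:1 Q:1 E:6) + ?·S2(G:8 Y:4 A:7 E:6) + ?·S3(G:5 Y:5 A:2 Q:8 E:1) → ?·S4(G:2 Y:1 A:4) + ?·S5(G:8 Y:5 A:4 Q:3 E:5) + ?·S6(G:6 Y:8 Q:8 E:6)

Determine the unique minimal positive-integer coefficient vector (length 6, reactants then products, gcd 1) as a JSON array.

G: 1·5+3·8+3·5 = 44 | 4·2+3·8+2·6 = 44
Y: 1·8+3·4+3·5 = 35 | 4·1+3·5+2·8 = 35
A: 1·1+3·7+3·2 = 28 | 4·4+3·4+2·0 = 28
Q: 1·1+3·0+3·8 = 25 | 4·0+3·3+2·8 = 25
E: 1·6+3·6+3·1 = 27 | 4·0+3·5+2·6 = 27
gcd(1,3,3,4,3,2) = 1

Coefficients: [1, 3, 3, 4, 3, 2]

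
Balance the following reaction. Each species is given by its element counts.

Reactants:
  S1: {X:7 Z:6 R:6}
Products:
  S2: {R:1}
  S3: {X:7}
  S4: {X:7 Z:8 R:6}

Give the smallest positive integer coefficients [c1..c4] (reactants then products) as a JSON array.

Coefficients: [4, 6, 1, 3]

X: 4·7 = 28 | 6·0+1·7+3·7 = 28
Z: 4·6 = 24 | 6·0+1·0+3·8 = 24
R: 4·6 = 24 | 6·1+1·0+3·6 = 24
gcd(4,6,1,3) = 1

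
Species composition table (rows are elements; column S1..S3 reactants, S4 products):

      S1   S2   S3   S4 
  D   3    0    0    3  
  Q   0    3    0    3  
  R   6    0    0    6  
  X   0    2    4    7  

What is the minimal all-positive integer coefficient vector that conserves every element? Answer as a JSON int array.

Coefficients: [4, 4, 5, 4]

D: 4·3+4·0+5·0 = 12 | 4·3 = 12
Q: 4·0+4·3+5·0 = 12 | 4·3 = 12
R: 4·6+4·0+5·0 = 24 | 4·6 = 24
X: 4·0+4·2+5·4 = 28 | 4·7 = 28
gcd(4,4,5,4) = 1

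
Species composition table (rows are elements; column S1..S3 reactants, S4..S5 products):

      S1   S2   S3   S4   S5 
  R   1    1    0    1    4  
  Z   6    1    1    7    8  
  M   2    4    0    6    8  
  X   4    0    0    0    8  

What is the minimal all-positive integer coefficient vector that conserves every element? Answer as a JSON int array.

Coefficients: [2, 4, 6, 2, 1]

R: 2·1+4·1+6·0 = 6 | 2·1+1·4 = 6
Z: 2·6+4·1+6·1 = 22 | 2·7+1·8 = 22
M: 2·2+4·4+6·0 = 20 | 2·6+1·8 = 20
X: 2·4+4·0+6·0 = 8 | 2·0+1·8 = 8
gcd(2,4,6,2,1) = 1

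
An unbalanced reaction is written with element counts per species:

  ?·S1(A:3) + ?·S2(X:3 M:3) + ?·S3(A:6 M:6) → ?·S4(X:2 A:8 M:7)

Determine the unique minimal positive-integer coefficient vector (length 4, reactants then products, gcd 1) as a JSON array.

X: 6·0+4·3+5·0 = 12 | 6·2 = 12
A: 6·3+4·0+5·6 = 48 | 6·8 = 48
M: 6·0+4·3+5·6 = 42 | 6·7 = 42
gcd(6,4,5,6) = 1

Coefficients: [6, 4, 5, 6]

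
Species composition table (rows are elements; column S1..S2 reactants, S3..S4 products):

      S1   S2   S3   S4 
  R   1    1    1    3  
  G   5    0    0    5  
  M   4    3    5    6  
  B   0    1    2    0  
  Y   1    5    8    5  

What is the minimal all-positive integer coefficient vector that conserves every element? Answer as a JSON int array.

Coefficients: [1, 4, 2, 1]

R: 1·1+4·1 = 5 | 2·1+1·3 = 5
G: 1·5+4·0 = 5 | 2·0+1·5 = 5
M: 1·4+4·3 = 16 | 2·5+1·6 = 16
B: 1·0+4·1 = 4 | 2·2+1·0 = 4
Y: 1·1+4·5 = 21 | 2·8+1·5 = 21
gcd(1,4,2,1) = 1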